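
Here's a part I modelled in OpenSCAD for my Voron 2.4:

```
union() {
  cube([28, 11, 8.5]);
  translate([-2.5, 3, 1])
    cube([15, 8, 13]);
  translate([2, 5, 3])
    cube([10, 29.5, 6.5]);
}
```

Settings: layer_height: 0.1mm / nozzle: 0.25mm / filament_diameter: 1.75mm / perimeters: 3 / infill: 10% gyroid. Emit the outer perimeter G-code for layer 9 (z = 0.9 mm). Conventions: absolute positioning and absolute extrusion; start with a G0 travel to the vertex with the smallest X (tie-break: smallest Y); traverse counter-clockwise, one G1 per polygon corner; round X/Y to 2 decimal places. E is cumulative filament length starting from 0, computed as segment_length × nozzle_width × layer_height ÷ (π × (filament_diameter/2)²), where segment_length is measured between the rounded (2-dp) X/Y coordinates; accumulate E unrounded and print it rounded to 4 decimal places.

At z = 0.9 mm: the cube is present — its section is the full 28×11 rectangle; the cube at (-2.5, 3) does not reach this height (z outside [1, 14]); the cube at (2, 5) does not reach this height (z outside [3, 9.5]); Merging all regions: only the 28×11 cube is present, so the union is just that shape — 1 connected region. The outline is a single polygon with 4 vertices. Extrusion per mm of travel: 0.25 × 0.1 / (π × 0.875²) = 0.010394. Accumulating E over each segment gives final E = 0.8107.

G0 X0.00 Y0.00 Z0.90
G1 X28.00 Y0.00 E0.2910
G1 X28.00 Y11.00 E0.4054
G1 X0.00 Y11.00 E0.6964
G1 X0.00 Y0.00 E0.8107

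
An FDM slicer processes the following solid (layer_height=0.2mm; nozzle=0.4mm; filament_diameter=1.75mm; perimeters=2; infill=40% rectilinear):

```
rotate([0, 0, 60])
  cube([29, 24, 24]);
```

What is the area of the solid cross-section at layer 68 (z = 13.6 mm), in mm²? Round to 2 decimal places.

696.00 mm²

At z = 13.6 mm: the 29×24 cube contributes its full rectangle (area 696.00 mm²); (whole slice rotated 60° about Z — lengths, areas and connectivity unchanged). Overall, the cross-section is a single solid region. Net area = 696.00 mm².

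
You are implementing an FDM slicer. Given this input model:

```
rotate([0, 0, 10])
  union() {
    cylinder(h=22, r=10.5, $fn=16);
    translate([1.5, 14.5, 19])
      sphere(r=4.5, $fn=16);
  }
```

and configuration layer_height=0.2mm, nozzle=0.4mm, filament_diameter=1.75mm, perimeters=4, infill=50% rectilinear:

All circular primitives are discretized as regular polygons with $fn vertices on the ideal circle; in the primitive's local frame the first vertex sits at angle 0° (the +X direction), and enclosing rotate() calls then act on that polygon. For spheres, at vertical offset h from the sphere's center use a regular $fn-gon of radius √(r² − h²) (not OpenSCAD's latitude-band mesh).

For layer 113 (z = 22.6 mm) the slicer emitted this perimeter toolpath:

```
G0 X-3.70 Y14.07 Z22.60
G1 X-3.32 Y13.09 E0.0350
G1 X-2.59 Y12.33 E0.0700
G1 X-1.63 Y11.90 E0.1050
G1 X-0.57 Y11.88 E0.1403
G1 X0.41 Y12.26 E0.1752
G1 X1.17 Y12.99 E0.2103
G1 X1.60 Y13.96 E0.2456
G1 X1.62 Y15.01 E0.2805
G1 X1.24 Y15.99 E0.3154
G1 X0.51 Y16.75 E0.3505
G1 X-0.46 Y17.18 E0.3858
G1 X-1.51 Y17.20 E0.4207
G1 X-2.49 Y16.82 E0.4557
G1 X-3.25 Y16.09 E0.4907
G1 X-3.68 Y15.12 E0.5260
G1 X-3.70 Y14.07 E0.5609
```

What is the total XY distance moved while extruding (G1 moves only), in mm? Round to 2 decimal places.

16.87 mm

Sum the Euclidean lengths of each G1 segment: total = 16.87 mm.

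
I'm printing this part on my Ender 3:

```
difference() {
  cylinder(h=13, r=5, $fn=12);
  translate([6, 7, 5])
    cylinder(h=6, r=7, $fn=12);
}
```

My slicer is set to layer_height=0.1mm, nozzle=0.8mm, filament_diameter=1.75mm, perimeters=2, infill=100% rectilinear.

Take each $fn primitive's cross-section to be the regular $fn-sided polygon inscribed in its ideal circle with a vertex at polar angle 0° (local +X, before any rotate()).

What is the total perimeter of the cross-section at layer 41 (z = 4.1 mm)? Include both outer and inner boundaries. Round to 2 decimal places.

31.06 mm

At z = 4.1 mm: the cylinder: section is a regular 12-gon, circumradius r=5 (perimeter = 2·12·5.000·sin(180°/12) = 31.06 mm); the cylinder at (6, 7) is absent (z outside [5, 11]); Taking the first minus the rest: none of the subtracted shapes is present at this height, so the r=5 cylinder is unchanged — boundary = 31.06 mm. Overall, the cross-section is a single solid region. Total boundary length (outer) = 31.06 mm.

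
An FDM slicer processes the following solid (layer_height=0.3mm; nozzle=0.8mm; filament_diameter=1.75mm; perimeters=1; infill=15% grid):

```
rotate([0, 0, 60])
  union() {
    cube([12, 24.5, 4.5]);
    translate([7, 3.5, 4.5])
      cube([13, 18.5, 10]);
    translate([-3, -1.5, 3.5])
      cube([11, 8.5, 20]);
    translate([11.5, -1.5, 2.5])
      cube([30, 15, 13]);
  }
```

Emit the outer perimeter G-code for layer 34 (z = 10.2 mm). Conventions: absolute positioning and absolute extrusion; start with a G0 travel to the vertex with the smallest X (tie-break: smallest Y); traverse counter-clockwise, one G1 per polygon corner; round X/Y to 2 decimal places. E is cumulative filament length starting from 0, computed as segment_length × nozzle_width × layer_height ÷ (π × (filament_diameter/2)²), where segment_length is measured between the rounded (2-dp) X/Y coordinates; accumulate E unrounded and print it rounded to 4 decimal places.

At z = 10.2 mm: the cube is not intersected at this z (z outside [0, 4.5]); the cube at (7, 3.5) is present — its section is the full 13×18.5 rectangle; the 11×8.5 cube at (-3, -1.5) contributes its full rectangle; the cube at (11.5, -1.5) is present — its section is the full 30×15 rectangle; Taking the union: the regions partially overlap (shared area 88.50 mm²), so overlapping operands fuse into one piece — 1 connected region; (rotated 60° about Z; rotation is an isometry so areas/perimeters/island counts are preserved). The outline is a single polygon with 12 vertices. Extrusion per mm of travel: 0.8 × 0.3 / (π × 0.875²) = 0.099780. Accumulating E over each segment gives final E = 14.5680.

G0 X-15.55 Y17.06 Z10.20
G1 X-2.56 Y9.56 E1.4967
G1 X-7.56 Y0.90 E2.4945
G1 X-0.20 Y-3.35 E3.3425
G1 X5.30 Y6.18 E4.4404
G1 X0.97 Y8.68 E4.9393
G1 X2.72 Y11.71 E5.2884
G1 X7.05 Y9.21 E5.7873
G1 X22.05 Y35.19 E8.7807
G1 X9.06 Y42.69 E10.2773
G1 X-1.69 Y24.07 E12.4226
G1 X-9.05 Y28.32 E13.2707
G1 X-15.55 Y17.06 E14.5680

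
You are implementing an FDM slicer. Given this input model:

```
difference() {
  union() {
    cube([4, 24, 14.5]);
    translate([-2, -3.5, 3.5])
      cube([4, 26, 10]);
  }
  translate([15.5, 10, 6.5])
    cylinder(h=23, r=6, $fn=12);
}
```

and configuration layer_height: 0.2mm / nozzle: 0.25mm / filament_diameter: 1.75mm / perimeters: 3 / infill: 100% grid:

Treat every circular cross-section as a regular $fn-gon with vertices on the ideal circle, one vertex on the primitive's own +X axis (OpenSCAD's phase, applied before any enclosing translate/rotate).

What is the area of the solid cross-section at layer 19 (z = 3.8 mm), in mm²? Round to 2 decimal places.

At z = 3.8 mm: the 4×24 cube contributes its full rectangle (area 96.00 mm²); the cube at (-2, -3.5) (footprint 4×26) is included at this height (area 104.00 mm²); Merging all regions: the regions partially overlap — summed areas 200.00 mm² minus the doubly-counted overlap 45.00 mm² gives 155.00 mm² — area = 155.00 mm²; the cylinder at (15.5, 10) is not intersected at this z (z outside [6.5, 29.5]); After the difference (first − rest): none of the subtracted shapes is present at this height, so that combined region is unchanged — area = 155.00 mm². Overall, the cross-section is a single solid region. Net area = 155.00 mm².

155.00 mm²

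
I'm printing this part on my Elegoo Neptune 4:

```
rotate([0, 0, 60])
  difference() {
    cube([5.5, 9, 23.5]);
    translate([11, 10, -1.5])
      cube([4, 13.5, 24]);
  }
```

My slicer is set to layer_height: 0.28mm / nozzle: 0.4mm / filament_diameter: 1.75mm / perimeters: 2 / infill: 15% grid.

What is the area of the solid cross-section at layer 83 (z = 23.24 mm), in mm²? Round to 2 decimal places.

49.50 mm²

At z = 23.24 mm: the cube (footprint 5.5×9) is included at this height (area 49.50 mm²); the cube at (11, 10) is absent (z outside [-1.5, 22.5]); After the difference (first − rest): none of the subtracted shapes is present at this height, so the 5.5×9 cube is unchanged — area = 49.50 mm²; (rotated 60° about Z; rotation is an isometry so areas/perimeters/island counts are preserved). Overall, the cross-section is a single solid region. Net area = 49.50 mm².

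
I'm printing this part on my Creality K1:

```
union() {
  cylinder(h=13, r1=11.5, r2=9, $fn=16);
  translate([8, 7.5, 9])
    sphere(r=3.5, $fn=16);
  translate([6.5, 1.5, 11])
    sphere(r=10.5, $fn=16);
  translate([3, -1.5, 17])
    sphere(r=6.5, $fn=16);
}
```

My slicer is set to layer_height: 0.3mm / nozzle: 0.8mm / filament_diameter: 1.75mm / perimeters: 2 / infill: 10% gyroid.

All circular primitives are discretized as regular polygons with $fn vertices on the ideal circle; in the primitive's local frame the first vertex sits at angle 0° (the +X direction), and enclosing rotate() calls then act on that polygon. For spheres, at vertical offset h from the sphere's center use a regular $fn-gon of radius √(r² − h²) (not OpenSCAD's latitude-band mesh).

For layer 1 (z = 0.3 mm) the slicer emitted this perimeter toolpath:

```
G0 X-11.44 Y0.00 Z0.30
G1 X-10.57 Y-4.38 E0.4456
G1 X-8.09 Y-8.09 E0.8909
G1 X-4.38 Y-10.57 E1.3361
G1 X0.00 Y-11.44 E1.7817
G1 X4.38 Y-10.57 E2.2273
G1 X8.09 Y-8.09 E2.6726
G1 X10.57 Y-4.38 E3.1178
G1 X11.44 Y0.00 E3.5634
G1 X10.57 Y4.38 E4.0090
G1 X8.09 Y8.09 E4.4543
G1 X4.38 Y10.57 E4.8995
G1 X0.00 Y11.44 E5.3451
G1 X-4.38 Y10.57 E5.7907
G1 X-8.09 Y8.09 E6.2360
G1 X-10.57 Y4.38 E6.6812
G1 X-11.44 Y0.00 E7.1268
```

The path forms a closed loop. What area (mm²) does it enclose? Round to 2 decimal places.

400.74 mm²

Apply the shoelace formula to the sequence of (X, Y) vertices; enclosed area = 400.74 mm².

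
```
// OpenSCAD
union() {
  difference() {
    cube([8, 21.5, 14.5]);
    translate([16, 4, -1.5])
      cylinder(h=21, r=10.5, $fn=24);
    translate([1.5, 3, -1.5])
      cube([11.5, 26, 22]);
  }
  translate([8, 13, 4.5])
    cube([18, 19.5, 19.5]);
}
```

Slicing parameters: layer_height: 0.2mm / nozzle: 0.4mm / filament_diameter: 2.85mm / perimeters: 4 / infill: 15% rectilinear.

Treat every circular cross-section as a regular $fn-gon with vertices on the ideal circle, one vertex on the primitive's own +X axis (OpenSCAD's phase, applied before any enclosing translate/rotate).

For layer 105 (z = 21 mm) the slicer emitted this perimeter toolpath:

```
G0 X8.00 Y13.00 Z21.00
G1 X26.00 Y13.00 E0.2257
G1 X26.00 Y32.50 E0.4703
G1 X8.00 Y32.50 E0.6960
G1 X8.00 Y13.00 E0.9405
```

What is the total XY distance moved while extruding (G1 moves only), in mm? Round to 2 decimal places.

75.00 mm

Sum the Euclidean lengths of each G1 segment: total = 75.00 mm.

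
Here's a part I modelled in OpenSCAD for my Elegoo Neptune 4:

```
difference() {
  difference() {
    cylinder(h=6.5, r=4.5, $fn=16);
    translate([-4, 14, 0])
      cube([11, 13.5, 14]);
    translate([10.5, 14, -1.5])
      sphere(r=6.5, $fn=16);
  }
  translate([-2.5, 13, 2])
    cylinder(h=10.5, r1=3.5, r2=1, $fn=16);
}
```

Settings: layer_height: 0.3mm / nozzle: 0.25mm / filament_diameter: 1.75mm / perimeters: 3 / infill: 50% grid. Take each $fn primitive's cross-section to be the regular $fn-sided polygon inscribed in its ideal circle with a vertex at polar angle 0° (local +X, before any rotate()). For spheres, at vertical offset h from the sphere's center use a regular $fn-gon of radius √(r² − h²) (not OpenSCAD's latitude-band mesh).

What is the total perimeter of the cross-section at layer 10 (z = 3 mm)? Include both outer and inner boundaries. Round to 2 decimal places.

At z = 3 mm: the r=4.5 cylinder gives a regular 16-gon of circumradius 4.5 (constant along its height) (perimeter = 2·16·4.500·sin(180°/16) = 28.09 mm); the cube at (-4, 14) (footprint 11×13.5) is included at this height (perimeter 49.00 mm); the sphere at (10.5, 14): section is a regular 16-gon, circumradius = √(r²−h²) = √(6.5²−4.5²) = 4.690 (perimeter = 2·16·4.690·sin(180°/16) = 29.28 mm); Taking the first minus the rest: starting from the r=4.5 cylinder, the 11×13.5 cube at (-4, 14) misses the remaining region (no effect); the r=6.5 sphere at (10.5, 14) misses the remaining region (no effect) — boundary = 28.09 mm; the cone at (-2.5, 13) (r1=3.5→r2=1) has section circumradius 3.262 here — a regular 16-gon (perimeter = 2·16·3.262·sin(180°/16) = 20.36 mm); Subtracting the remaining from the first: starting from the result so far, the cone at (-2.5, 13) misses the remaining region (no effect) — boundary = 28.09 mm. Overall, the cross-section is a single solid region. Total boundary length (outer) = 28.09 mm.

28.09 mm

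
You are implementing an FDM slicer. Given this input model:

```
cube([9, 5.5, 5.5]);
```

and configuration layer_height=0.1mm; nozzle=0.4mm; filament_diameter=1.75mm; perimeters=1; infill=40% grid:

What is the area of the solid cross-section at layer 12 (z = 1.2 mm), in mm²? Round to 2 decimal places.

49.50 mm²

At z = 1.2 mm: the cube is present — its section is the full 9×5.5 rectangle (area 49.50 mm²). Overall, the cross-section is a single solid region. Net area = 49.50 mm².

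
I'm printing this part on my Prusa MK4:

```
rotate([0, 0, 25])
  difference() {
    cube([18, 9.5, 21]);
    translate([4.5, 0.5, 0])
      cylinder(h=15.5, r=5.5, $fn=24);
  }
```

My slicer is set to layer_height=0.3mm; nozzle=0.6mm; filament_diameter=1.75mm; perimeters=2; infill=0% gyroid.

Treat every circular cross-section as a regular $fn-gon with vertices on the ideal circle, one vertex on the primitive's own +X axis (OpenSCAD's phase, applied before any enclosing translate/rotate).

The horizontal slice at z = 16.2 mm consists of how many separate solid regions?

1

At z = 16.2 mm: the cube (footprint 18×9.5) is included at this height; the cylinder at (4.5, 0.5) does not reach this height (z outside [0, 15.5]); Subtracting the remaining from the first: none of the subtracted shapes is present at this height, so the 18×9.5 cube is unchanged — 1 connected region; (whole slice rotated 25° about Z — lengths, areas and connectivity unchanged). The result has 1 disconnected region.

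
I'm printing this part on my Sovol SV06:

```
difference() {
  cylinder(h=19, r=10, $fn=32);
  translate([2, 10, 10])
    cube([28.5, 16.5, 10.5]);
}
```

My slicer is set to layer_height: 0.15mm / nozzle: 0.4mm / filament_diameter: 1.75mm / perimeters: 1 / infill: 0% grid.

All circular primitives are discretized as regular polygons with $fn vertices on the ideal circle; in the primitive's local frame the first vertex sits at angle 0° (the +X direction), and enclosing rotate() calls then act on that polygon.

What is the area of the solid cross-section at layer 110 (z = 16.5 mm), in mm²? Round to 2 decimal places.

At z = 16.5 mm: the r=10 cylinder gives a regular 32-gon of circumradius 10 (constant along its height) (area = (32/2)·10.000²·sin(360°/32) = 312.14 mm²); the 28.5×16.5 cube at (2, 10) contributes its full rectangle (area 470.25 mm²); Subtracting the remaining from the first: starting from the r=10 cylinder (312.14 mm²), the 28.5×16.5 cube at (2, 10) misses the remaining region (no effect) — area = 312.14 mm². Overall, the cross-section is a single solid region. Net area = 312.14 mm².

312.14 mm²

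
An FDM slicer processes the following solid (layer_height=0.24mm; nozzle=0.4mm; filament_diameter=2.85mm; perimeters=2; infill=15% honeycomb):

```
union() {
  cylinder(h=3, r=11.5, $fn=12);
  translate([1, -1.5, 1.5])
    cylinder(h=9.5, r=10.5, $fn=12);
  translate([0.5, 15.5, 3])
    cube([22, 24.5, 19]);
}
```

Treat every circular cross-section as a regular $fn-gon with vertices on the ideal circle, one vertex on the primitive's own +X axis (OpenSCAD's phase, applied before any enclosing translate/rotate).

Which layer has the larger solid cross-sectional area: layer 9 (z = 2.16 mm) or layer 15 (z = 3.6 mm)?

Layer 9 (z = 2.16): the r=11.5 cylinder gives a regular 12-gon of circumradius 11.5 (constant along its height) (area = (12/2)·11.500²·sin(360°/12) = 396.75 mm²); the r=10.5 cylinder at (1, -1.5) contributes a regular 12-gon of circumradius 10.5 (area = (12/2)·10.500²·sin(360°/12) = 330.75 mm²); the cube at (0.5, 15.5) is not intersected at this z (z outside [3, 22]); Taking the union: the regions partially overlap — summed areas 727.50 mm² minus the doubly-counted overlap 318.76 mm² gives 408.74 mm² — area = 408.74 mm². So its area = 408.74 mm². Layer 15 (z = 3.6): the cylinder is absent (z outside [0, 3]); the r=10.5 cylinder at (1, -1.5) gives a regular 12-gon of circumradius 10.5 (constant along its height) (area = (12/2)·10.500²·sin(360°/12) = 330.75 mm²); the cube at (0.5, 15.5) (footprint 22×24.5) is included at this height (area 539.00 mm²); Merging all regions: the 2 present regions are separate (no shared area or edge), so areas and boundary lengths simply add and each stays a separate island — area = 869.75 mm². So its area = 869.75 mm². Layer 15 is larger (869.75 vs 408.74 mm²).

layer 15 (z = 3.6 mm)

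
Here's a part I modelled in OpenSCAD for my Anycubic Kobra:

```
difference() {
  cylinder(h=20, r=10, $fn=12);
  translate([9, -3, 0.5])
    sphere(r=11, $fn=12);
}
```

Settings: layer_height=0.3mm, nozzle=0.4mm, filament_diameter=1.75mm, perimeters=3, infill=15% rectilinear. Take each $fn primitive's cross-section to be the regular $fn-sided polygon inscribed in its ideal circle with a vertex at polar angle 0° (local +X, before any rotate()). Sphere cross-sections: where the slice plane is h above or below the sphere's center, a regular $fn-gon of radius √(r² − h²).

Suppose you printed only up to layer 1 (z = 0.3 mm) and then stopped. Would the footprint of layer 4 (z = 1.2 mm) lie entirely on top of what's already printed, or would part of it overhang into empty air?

entirely on top

Compare the two slices. At z = 0.3: the r=10 cylinder gives a regular 12-gon of circumradius 10 (constant along its height) (area = (12/2)·10.000²·sin(360°/12) = 300.00 mm²); the r=11 sphere at (9, -3) contributes a regular 12-gon of circumradius √(11²−0.2²) = 10.998 (area = (12/2)·10.998²·sin(360°/12) = 362.88 mm²); Taking the first minus the rest: starting from the r=10 cylinder (300.00 mm²), the r=11 sphere at (9, -3) partially overlaps it — only the 142.73 mm² overlap (of its 362.88 mm²) is removed, clipping the outline — area = 157.27 mm². At z = 1.2: the r=10 cylinder contributes a regular 12-gon of circumradius 10 (area = (12/2)·10.000²·sin(360°/12) = 300.00 mm²); the r=11 sphere at (9, -3) slices to a regular 12-gon of circumradius 10.978 (√(r²−h²) with h=0.7 from center) (area = (12/2)·10.978²·sin(360°/12) = 361.53 mm²); After the difference (first − rest): starting from the r=10 cylinder (300.00 mm²), the r=11 sphere at (9, -3) partially overlaps it — only the 142.30 mm² overlap (of its 361.53 mm²) is removed, clipping the outline — area = 157.70 mm². Checking containment: the cross-section at z = 1.2 is a subset of the cross-section at z = 0.3.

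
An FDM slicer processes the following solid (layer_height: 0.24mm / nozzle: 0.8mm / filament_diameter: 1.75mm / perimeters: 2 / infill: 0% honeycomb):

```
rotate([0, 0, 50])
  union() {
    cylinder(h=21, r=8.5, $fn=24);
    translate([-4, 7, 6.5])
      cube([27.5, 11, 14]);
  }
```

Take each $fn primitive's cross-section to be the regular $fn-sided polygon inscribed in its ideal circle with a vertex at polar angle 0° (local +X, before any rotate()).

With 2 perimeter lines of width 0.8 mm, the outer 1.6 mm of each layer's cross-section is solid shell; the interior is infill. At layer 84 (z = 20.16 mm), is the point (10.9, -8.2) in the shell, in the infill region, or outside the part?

At z = 20.16 mm: the r=8.5 cylinder gives a regular 24-gon of circumradius 8.5 (constant along its height); the 27.5×11 cube at (-4, 7) contributes its full rectangle; Combining (union): the regions partially overlap (shared area 9.17 mm²), so overlapping operands fuse into one piece — 1 connected region; (rotated 50° about Z; rotation is an isometry so areas/perimeters/island counts are preserved). Overall, the cross-section is a single solid region. Undo the 50° rotation: the query point maps to (0.725, -13.621) in the un-rotated model frame. The nearest boundary edge runs (2.20, -8.21)→(-0.00, -8.50); distance from the point to it = 5.17 mm. The point is not inside any of the regions above, so it lies outside the cross-section (5.17 mm from the nearest boundary).

outside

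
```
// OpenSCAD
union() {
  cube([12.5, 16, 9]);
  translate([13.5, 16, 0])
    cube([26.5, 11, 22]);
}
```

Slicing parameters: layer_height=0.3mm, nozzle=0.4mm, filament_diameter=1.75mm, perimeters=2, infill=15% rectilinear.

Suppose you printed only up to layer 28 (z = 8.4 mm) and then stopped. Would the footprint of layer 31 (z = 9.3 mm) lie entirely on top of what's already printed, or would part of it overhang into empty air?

Compare the two slices. At z = 8.4: the cube is present — its section is the full 12.5×16 rectangle (area 200.00 mm²); the cube at (13.5, 16) is present — its section is the full 26.5×11 rectangle (area 291.50 mm²); Merging all regions: the 2 present regions are separate (no shared area or edge), so areas and boundary lengths simply add and each stays a separate island — area = 491.50 mm². At z = 9.3: the cube does not reach this height (z outside [0, 9]); the cube at (13.5, 16) (footprint 26.5×11) is included at this height (area 291.50 mm²); Merging all regions: only the 26.5×11 cube at (13.5, 16) is present, so the union is just that shape — area = 291.50 mm². Checking containment: the cross-section at z = 9.3 is a subset of the cross-section at z = 8.4.

entirely on top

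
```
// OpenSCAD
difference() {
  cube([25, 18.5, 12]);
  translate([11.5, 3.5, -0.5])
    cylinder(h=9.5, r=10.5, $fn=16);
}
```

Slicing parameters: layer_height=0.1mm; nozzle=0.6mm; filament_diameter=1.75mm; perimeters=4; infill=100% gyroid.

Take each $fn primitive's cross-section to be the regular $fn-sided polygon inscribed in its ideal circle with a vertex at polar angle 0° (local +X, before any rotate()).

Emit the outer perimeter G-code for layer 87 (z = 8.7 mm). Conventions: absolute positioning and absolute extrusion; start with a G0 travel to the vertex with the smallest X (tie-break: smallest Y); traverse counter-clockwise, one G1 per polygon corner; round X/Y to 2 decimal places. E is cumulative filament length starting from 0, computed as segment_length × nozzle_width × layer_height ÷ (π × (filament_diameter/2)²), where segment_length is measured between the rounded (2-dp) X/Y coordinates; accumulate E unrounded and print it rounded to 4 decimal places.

At z = 8.7 mm: the 25×18.5 cube contributes its full rectangle; the r=10.5 cylinder at (11.5, 3.5) contributes a regular 16-gon of circumradius 10.5; Subtracting the remaining from the first: starting from the 25×18.5 cube, the r=10.5 cylinder at (11.5, 3.5) partially overlaps it — only the 239.83 mm² overlap (of its 337.53 mm²) is removed, clipping the outline — 1 connected region. The outline is a single polygon with 15 vertices. Extrusion per mm of travel: 0.6 × 0.1 / (π × 0.875²) = 0.024945. Accumulating E over each segment gives final E = 2.6768.

G0 X0.00 Y0.00 Z8.70
G1 X1.70 Y0.00 E0.0424
G1 X1.00 Y3.50 E0.1314
G1 X1.80 Y7.52 E0.2337
G1 X4.08 Y10.92 E0.3358
G1 X7.48 Y13.20 E0.4379
G1 X11.50 Y14.00 E0.5402
G1 X15.52 Y13.20 E0.6424
G1 X18.92 Y10.92 E0.7445
G1 X21.20 Y7.52 E0.8467
G1 X22.00 Y3.50 E0.9489
G1 X21.30 Y0.00 E1.0379
G1 X25.00 Y0.00 E1.1302
G1 X25.00 Y18.50 E1.5917
G1 X0.00 Y18.50 E2.2153
G1 X0.00 Y0.00 E2.6768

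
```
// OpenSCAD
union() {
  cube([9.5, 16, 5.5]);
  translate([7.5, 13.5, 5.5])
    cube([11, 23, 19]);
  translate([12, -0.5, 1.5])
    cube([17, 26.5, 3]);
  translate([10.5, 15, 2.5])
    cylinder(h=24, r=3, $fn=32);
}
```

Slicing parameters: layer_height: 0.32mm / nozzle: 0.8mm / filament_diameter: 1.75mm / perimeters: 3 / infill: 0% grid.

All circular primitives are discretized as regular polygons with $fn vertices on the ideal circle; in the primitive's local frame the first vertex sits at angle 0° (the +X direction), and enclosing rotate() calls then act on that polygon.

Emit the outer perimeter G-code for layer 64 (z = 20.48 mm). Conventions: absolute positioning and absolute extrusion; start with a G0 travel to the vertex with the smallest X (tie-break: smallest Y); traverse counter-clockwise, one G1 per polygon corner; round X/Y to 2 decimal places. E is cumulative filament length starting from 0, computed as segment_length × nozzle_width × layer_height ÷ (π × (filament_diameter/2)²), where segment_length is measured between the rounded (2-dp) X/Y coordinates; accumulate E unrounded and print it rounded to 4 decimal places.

At z = 20.48 mm: the cube does not reach this height (z outside [0, 5.5]); the cube at (7.5, 13.5) is present — its section is the full 11×23 rectangle; the cube at (12, -0.5) is absent (z outside [1.5, 4.5]); the cylinder at (10.5, 15): section is a regular 32-gon, circumradius r=3; Taking the union: the regions partially overlap (shared area 22.62 mm²), so overlapping operands fuse into one piece — 1 connected region. The outline is a single polygon with 17 vertices. Extrusion per mm of travel: 0.8 × 0.32 / (π × 0.875²) = 0.106432. Accumulating E over each segment gives final E = 7.3537.

G0 X7.50 Y13.50 Z20.48
G1 X7.92 Y13.50 E0.0447
G1 X8.01 Y13.33 E0.0652
G1 X8.38 Y12.88 E0.1272
G1 X8.83 Y12.51 E0.1892
G1 X9.35 Y12.23 E0.2520
G1 X9.91 Y12.06 E0.3143
G1 X10.50 Y12.00 E0.3775
G1 X11.09 Y12.06 E0.4406
G1 X11.65 Y12.23 E0.5029
G1 X12.17 Y12.51 E0.5657
G1 X12.62 Y12.88 E0.6277
G1 X12.99 Y13.33 E0.6897
G1 X13.08 Y13.50 E0.7102
G1 X18.50 Y13.50 E1.2871
G1 X18.50 Y36.50 E3.7350
G1 X7.50 Y36.50 E4.9058
G1 X7.50 Y13.50 E7.3537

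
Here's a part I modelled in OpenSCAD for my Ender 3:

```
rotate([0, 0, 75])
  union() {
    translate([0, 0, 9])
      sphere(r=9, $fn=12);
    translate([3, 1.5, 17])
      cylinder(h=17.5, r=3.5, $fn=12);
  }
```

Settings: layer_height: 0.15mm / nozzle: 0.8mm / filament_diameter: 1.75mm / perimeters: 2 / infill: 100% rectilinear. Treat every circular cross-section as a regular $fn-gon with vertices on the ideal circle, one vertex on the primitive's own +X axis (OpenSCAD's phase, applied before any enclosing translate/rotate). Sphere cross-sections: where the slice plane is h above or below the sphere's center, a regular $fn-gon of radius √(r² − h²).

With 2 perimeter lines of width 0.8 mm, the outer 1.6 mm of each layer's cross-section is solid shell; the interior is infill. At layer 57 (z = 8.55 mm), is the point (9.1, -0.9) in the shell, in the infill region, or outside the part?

outside

At z = 8.55 mm: the r=9 sphere contributes a regular 12-gon of circumradius √(9²−0.45²) = 8.989; the cylinder at (3, 1.5) is absent (z outside [17, 34.5]); Combining (union): only the r=9 sphere is present, so the union is just that shape — 1 connected region; (rotated 75° about Z; rotation is an isometry so areas/perimeters/island counts are preserved). Overall, the cross-section is a single solid region. Undo the 75° rotation: the query point maps to (1.486, -9.023) in the un-rotated model frame. The nearest boundary edge runs (-0.00, -8.99)→(4.49, -7.78); distance from the point to it = 0.42 mm. The point is not inside any of the regions above, so it lies outside the cross-section (0.42 mm from the nearest boundary).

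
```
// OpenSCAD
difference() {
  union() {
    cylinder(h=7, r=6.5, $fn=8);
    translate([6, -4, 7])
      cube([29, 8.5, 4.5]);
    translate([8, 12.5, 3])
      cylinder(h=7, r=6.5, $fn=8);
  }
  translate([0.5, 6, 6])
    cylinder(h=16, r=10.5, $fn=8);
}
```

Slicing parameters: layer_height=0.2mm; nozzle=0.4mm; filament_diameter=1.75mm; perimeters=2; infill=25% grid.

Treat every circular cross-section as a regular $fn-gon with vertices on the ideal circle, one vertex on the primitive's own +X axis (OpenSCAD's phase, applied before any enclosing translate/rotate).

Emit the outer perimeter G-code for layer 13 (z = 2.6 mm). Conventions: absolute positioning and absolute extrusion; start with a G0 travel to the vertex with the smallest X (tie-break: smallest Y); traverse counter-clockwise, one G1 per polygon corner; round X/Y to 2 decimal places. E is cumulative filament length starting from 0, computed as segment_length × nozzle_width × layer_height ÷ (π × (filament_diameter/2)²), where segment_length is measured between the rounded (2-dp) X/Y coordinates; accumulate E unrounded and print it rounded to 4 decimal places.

G0 X-6.50 Y0.00 Z2.60
G1 X-4.60 Y-4.60 E0.1655
G1 X0.00 Y-6.50 E0.3311
G1 X4.60 Y-4.60 E0.4966
G1 X6.50 Y0.00 E0.6621
G1 X4.60 Y4.60 E0.8277
G1 X0.00 Y6.50 E0.9932
G1 X-4.60 Y4.60 E1.1587
G1 X-6.50 Y0.00 E1.3243

At z = 2.6 mm: the r=6.5 cylinder contributes a regular 8-gon of circumradius 6.5; the cube at (6, -4) is absent (z outside [7, 11.5]); the cylinder at (8, 12.5) does not reach this height (z outside [3, 10]); Combining (union): only the r=6.5 cylinder is present, so the union is just that shape — 1 connected region; the cylinder at (0.5, 6) is absent (z outside [6, 22]); Taking the first minus the rest: none of the subtracted shapes is present at this height, so the result so far is unchanged — 1 connected region. The outline is a single polygon with 8 vertices. Extrusion per mm of travel: 0.4 × 0.2 / (π × 0.875²) = 0.033260. Accumulating E over each segment gives final E = 1.3243.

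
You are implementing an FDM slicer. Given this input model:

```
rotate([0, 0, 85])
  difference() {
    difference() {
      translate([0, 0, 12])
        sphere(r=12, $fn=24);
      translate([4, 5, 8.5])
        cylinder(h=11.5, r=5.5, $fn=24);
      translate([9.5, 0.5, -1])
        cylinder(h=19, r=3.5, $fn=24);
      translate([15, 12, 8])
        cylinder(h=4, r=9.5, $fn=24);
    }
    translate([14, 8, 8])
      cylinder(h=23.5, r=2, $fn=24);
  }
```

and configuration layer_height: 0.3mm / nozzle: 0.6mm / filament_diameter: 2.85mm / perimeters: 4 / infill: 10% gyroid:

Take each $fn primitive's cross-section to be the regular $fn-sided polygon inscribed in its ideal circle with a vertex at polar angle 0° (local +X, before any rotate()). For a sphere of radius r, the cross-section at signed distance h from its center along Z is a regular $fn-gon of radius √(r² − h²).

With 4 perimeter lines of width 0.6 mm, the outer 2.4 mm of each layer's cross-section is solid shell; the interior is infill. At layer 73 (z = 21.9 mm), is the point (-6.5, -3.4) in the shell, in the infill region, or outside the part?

At z = 21.9 mm: the sphere: section is a regular 24-gon, circumradius = √(r²−h²) = √(12²−9.9²) = 6.782; the cylinder at (4, 5) does not reach this height (z outside [8.5, 20]); the cylinder at (9.5, 0.5) is not intersected at this z (z outside [-1, 18]); the cylinder at (15, 12) does not reach this height (z outside [8, 12]); After the difference (first − rest): none of the subtracted shapes is present at this height, so the r=12 sphere is unchanged — 1 connected region; the cylinder at (14, 8): section is a regular 24-gon, circumradius r=2; Taking the first minus the rest: starting from the result so far, the r=2 cylinder at (14, 8) misses the remaining region (no effect) — 1 connected region; (rotated 85° about Z; rotation is an isometry so areas/perimeters/island counts are preserved). Overall, the cross-section is a single solid region. Undo the 85° rotation: the query point maps to (-3.954, 6.179) in the un-rotated model frame. The nearest boundary edge runs (-4.80, 4.80)→(-3.39, 5.87); distance from the point to it = 0.59 mm. The point is not inside any of the regions above, so it lies outside the cross-section (0.59 mm from the nearest boundary).

outside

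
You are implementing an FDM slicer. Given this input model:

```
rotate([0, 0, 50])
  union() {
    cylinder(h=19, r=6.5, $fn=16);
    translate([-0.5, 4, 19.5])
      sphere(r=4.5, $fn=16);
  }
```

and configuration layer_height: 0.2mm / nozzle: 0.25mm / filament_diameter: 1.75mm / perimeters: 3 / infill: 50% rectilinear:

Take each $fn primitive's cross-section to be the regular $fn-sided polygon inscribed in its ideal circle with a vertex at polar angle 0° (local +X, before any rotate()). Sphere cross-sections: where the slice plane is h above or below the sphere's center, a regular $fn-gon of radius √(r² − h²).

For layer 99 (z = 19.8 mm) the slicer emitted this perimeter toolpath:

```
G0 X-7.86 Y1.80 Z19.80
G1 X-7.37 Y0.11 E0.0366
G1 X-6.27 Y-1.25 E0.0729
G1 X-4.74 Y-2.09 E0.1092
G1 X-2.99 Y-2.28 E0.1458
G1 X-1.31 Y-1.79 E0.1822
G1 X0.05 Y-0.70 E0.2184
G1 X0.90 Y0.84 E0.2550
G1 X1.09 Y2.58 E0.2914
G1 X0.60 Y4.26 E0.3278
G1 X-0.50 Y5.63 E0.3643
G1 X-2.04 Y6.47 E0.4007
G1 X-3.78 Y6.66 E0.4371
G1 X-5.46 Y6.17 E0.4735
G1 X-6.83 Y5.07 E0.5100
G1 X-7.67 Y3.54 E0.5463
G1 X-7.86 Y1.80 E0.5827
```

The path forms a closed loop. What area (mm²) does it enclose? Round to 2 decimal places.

Apply the shoelace formula to the sequence of (X, Y) vertices; enclosed area = 61.72 mm².

61.72 mm²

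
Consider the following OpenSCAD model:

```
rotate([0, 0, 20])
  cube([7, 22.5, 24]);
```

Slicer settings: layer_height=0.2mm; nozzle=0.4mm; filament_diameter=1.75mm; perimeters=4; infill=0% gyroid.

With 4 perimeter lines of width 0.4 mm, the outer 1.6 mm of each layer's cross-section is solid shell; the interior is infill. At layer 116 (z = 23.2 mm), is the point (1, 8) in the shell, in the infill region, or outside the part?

infill

At z = 23.2 mm: the cube is present — its section is the full 7×22.5 rectangle; (whole slice rotated 20° about Z — lengths, areas and connectivity unchanged). Overall, the cross-section is a single solid region. Undo the 20° rotation: the query point maps to (3.676, 7.176) in the un-rotated model frame. The nearest boundary edge runs (7.00, 0.00)→(7.00, 22.50); distance from the point to it = 3.32 mm. The point is inside the cross-section and 3.32 mm from the nearest boundary — more than the 1.6 mm shell width (4 × 0.4), so it's in the infill interior.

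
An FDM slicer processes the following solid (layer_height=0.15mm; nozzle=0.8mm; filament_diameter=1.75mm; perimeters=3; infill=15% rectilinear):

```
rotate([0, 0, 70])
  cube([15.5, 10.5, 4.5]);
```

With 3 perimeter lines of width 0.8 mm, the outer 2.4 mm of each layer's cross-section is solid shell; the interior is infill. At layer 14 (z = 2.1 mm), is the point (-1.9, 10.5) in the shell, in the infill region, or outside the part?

infill

At z = 2.1 mm: the cube (footprint 15.5×10.5) is included at this height; (rotated 70° about Z; rotation is an isometry so areas/perimeters/island counts are preserved). Overall, the cross-section is a single solid region. Undo the 70° rotation: the query point maps to (9.217, 5.377) in the un-rotated model frame. The nearest boundary edge runs (15.50, 10.50)→(0.00, 10.50); distance from the point to it = 5.12 mm. The point is inside the cross-section and 5.12 mm from the nearest boundary — more than the 2.4 mm shell width (3 × 0.8), so it's in the infill interior.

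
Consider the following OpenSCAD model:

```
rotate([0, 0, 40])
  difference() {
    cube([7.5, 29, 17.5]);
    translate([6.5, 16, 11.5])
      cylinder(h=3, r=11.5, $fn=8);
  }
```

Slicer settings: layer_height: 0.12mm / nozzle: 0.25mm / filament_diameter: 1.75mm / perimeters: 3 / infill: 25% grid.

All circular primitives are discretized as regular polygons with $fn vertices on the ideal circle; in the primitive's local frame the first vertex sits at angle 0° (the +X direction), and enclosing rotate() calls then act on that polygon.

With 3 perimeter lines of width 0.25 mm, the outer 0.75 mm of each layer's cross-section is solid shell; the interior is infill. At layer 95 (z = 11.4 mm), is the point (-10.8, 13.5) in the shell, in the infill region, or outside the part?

At z = 11.4 mm: the cube is present — its section is the full 7.5×29 rectangle; the cylinder at (6.5, 16) is not intersected at this z (z outside [11.5, 14.5]); Subtracting the remaining from the first: none of the subtracted shapes is present at this height, so the 7.5×29 cube is unchanged — 1 connected region; (whole slice rotated 40° about Z — lengths, areas and connectivity unchanged). Overall, the cross-section is a single solid region. Undo the 40° rotation: the query point maps to (0.404, 17.284) in the un-rotated model frame. The nearest boundary edge runs (0.00, 29.00)→(0.00, 0.00); distance from the point to it = 0.40 mm. The point is inside the cross-section, 0.40 mm from the nearest boundary — within the 0.75 mm shell band (3 × 0.25).

shell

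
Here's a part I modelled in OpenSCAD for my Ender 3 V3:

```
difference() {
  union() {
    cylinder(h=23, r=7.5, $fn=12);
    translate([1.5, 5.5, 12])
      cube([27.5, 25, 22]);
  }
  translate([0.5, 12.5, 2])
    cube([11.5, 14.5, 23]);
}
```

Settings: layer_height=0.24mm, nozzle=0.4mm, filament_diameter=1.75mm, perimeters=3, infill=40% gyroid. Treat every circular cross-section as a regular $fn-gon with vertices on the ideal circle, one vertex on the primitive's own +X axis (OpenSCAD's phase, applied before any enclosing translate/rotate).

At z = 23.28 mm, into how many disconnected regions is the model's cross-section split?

1

At z = 23.28 mm: the cylinder does not reach this height (z outside [0, 23]); the 27.5×25 cube at (1.5, 5.5) contributes its full rectangle; Merging all regions: only the 27.5×25 cube at (1.5, 5.5) is present, so the union is just that shape — 1 connected region; the cube at (0.5, 12.5) is present — its section is the full 11.5×14.5 rectangle; After the difference (first − rest): starting from that combined region, the 11.5×14.5 cube at (0.5, 12.5) partially overlaps it — only the 152.25 mm² overlap (of its 166.75 mm²) is removed, clipping the outline — 1 connected region. The result has 1 disconnected region.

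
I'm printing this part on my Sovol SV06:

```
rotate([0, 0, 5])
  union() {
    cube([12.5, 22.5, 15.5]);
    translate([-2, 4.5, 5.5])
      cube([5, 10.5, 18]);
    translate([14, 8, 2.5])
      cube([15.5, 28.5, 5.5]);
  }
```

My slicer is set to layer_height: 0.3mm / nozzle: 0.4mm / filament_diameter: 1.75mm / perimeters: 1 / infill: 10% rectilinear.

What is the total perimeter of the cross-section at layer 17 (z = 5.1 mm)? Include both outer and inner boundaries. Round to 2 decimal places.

At z = 5.1 mm: the cube (footprint 12.5×22.5) is included at this height (perimeter 70.00 mm); the cube at (-2, 4.5) is not intersected at this z (z outside [5.5, 23.5]); the cube at (14, 8) is present — its section is the full 15.5×28.5 rectangle (perimeter 88.00 mm); Taking the union: the 2 present regions are separate (no shared area or edge), so areas and boundary lengths simply add and each stays a separate island — boundary = 158.00 mm; (rotated 5° about Z; rotation is an isometry so areas/perimeters/island counts are preserved). Overall, the cross-section has 2 separate islands. Total boundary length (outer) = 158.00 mm.

158.00 mm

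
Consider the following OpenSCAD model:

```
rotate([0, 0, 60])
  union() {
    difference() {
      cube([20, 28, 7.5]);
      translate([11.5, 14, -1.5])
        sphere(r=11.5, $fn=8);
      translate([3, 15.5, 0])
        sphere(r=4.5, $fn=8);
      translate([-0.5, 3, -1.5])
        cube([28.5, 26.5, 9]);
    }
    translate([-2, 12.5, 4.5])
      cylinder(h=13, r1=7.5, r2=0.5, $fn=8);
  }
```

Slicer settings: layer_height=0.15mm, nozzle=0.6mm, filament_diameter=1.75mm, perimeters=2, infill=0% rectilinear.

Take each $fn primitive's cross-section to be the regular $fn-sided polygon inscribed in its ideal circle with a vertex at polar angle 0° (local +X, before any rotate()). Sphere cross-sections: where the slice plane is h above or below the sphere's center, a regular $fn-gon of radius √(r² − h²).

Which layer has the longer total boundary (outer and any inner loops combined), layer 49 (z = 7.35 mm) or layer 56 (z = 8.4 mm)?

layer 49 (z = 7.35 mm)

Layer 49 (z = 7.35): the cube is present — its section is the full 20×28 rectangle (perimeter 96.00 mm); the r=11.5 sphere at (11.5, 14) contributes a regular 8-gon of circumradius √(11.5²−8.85²) = 7.344 (perimeter = 2·8·7.344·sin(180°/8) = 44.96 mm); the sphere at (3, 15.5) is not intersected at this z (|z−center|=7.350 > r=4.5); the cube at (-0.5, 3) is present — its section is the full 28.5×26.5 rectangle (perimeter 110.00 mm); Taking the first minus the rest: starting from the 20×28 cube, the r=11.5 sphere at (11.5, 14) lies wholly inside it (removes its full 152.53 mm² and its 44.96 mm outline becomes a hole wall); the 28.5×26.5 cube at (-0.5, 3) partially overlaps it — only the 347.47 mm² overlap (of its 755.25 mm²) is removed, clipping the outline — boundary = 46.00 mm; the cone at (-2, 12.5): at t=0.219 of its height the radius interpolates to r₁+(r₂−r₁)t = 5.965, giving a regular 8-gon of that circumradius (perimeter = 2·8·5.965·sin(180°/8) = 36.53 mm); Merging all regions: the 2 present regions are separate (no shared area or edge), so areas and boundary lengths simply add and each stays a separate island — boundary = 82.53 mm; (rotated 60° about Z; rotation is an isometry so areas/perimeters/island counts are preserved). So its perimeter = 82.53 mm. Layer 56 (z = 8.4): the cube is absent (z outside [0, 7.5]); the r=11.5 sphere at (11.5, 14) contributes a regular 8-gon of circumradius √(11.5²−9.9²) = 5.851 (perimeter = 2·8·5.851·sin(180°/8) = 35.83 mm); the sphere at (3, 15.5) is not intersected at this z (|z−center|=8.400 > r=4.5); the cube at (-0.5, 3) is absent (z outside [-1.5, 7.5]); Subtracting the remaining from the first: the first operand is absent here, so nothing remains; the cone at (-2, 12.5) contributes a regular 8-gon of circumradius 5.400 (interpolated between r1=7.5 and r2=0.5 at t=0.300) (perimeter = 2·8·5.400·sin(180°/8) = 33.06 mm); Combining (union): only the cone at (-2, 12.5) is present, so the union is just that shape — boundary = 33.06 mm; (whole slice rotated 60° about Z — lengths, areas and connectivity unchanged). So its perimeter = 33.06 mm. Layer 49 is larger (82.53 vs 33.06 mm).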